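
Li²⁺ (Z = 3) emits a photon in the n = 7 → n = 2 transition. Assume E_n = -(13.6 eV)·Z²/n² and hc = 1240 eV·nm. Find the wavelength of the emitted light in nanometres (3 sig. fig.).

44.1 nm

For Z = 3 the level energies scale as Z², so the effective Rydberg energy is 13.6 × 9 = 122.4 eV.
ΔE = 122.4 × (1/2² − 1/7²) = 122.4 × 0.2296 = 28.10 eV.
λ = hc/ΔE = 1240 / 28.10 = 44.1 nm.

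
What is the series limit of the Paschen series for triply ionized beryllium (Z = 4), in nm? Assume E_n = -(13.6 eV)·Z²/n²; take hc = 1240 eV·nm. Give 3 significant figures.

51.3 nm

The Paschen series has lower level n_f = 3; the series limit corresponds to n_i → ∞.
ΔE_max = 13.6 × 16 / 3² = 24.18 eV.
λ_min = 1240 / 24.18 = 51.3 nm.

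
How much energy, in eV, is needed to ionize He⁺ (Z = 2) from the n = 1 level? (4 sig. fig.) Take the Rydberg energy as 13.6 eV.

E_n = −13.6 Z²/n² = −54.40/n² eV for Z = 2.
E_1 = −54.40/1 = −54.40 eV, so ionization (to E = 0) requires 54.40 eV.

54.40 eV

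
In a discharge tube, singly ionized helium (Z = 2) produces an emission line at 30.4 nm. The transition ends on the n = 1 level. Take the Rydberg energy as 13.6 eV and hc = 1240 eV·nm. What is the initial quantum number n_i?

n_i = 2

The photon energy is ΔE = hc/λ = 1240 / 30.4 = 40.79 eV.
With Z = 2, ΔE = 54.40 × (1/n_f² − 1/n_i²), so 1/n_f² − 1/n_i² = 0.7498.
With n_f = 1: 1/n_i² = 1/1 − 0.7498 = 0.2502, so n_i ≈ 2.00.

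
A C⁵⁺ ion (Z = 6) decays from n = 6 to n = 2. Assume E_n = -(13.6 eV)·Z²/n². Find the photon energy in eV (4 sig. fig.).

108.8 eV

The Bohr energies scale as Z², so for Z = 6: E_n = −489.6/n² eV.
E_6 = −489.6/36 = −13.60 eV and E_2 = −489.6/4 = −122.4 eV.
The photon energy is |E_6 − E_2| = 108.8 eV.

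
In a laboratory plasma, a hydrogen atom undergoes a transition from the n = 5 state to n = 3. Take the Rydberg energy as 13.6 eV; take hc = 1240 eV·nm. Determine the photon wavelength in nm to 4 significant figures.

1282 nm

ΔE = 13.60 × (1/3² − 1/5²) = 13.60 × 0.07111 = 0.9671 eV.
λ = hc/ΔE = 1240 / 0.9671 = 1282 nm.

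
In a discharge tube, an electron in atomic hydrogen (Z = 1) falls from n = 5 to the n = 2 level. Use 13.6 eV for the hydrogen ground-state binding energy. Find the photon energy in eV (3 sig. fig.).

2.86 eV

E_5 = −13.60/25 = −0.5440 eV and E_2 = −13.60/4 = −3.400 eV.
The photon energy is |E_5 − E_2| = 2.86 eV.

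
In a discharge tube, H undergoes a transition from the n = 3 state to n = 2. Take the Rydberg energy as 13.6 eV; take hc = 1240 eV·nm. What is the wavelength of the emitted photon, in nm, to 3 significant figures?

ΔE = 13.60 × (1/2² − 1/3²) = 13.60 × 0.1389 = 1.889 eV.
λ = hc/ΔE = 1240 / 1.889 = 656 nm.

656 nm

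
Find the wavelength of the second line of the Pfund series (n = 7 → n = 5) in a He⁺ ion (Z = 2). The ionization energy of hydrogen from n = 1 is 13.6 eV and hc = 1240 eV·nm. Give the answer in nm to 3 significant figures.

The Pfund series terminates on n_f = 5; the second line has n_i = 5+2 = 7.
ΔE = 54.40 × (1/5² − 1/7²) = 1.066 eV.
λ = 1240 / 1.066 = 1160 nm.

1160 nm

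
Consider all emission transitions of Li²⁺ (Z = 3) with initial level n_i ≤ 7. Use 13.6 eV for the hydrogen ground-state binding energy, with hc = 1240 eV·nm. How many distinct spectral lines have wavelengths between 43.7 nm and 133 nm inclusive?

7

Enumerate all n_i → n_f pairs with 1 ≤ n_f < n_i ≤ 7 and compute λ = 1240 / [13.6·9·(1/n_f² − 1/n_i²)].
Lines falling in [43.7, 133] nm: 7→2 (44.12 nm), 6→2 (45.59 nm), 5→2 (48.24 nm), 4→2 (54.03 nm), 3→2 (72.94 nm), 7→3 (111.7 nm), 6→3 (121.6 nm).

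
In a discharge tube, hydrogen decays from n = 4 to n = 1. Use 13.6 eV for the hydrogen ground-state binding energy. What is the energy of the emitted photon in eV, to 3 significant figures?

E_4 = −13.60/16 = −0.8500 eV and E_1 = −13.60/1 = −13.60 eV.
The photon energy is |E_4 − E_1| = 12.8 eV.

12.8 eV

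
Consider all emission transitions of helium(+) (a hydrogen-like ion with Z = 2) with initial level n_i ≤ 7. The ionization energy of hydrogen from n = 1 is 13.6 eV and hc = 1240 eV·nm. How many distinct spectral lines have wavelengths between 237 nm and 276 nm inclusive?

Enumerate all n_i → n_f pairs with 1 ≤ n_f < n_i ≤ 7 and compute λ = 1240 / [13.6·4·(1/n_f² − 1/n_i²)].
Lines falling in [237, 276] nm: 7→3 (251.3 nm), 6→3 (273.5 nm).

2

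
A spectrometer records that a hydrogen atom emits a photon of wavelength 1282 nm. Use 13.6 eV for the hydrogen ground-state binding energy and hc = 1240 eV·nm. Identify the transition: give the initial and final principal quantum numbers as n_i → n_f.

The photon energy is ΔE = hc/λ = 1240 / 1282 = 0.9672 eV.
With Z = 1, ΔE = 13.60 × (1/n_f² − 1/n_i²), so 1/n_f² − 1/n_i² = 0.07112.
Trying n_f = 3 gives 1/n_i² = 0.03999, i.e. n_i ≈ 5; this pair matches.

n_i = 5, n_f = 3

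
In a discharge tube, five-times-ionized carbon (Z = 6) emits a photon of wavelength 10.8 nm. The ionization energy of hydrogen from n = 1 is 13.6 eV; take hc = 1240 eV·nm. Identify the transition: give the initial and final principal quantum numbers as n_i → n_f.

The photon energy is ΔE = hc/λ = 1240 / 10.8 = 114.8 eV.
With Z = 6, ΔE = 489.6 × (1/n_f² − 1/n_i²), so 1/n_f² − 1/n_i² = 0.2345.
Trying n_f = 2 gives 1/n_i² = 0.01549, i.e. n_i ≈ 8; this pair matches.

n_i = 8, n_f = 2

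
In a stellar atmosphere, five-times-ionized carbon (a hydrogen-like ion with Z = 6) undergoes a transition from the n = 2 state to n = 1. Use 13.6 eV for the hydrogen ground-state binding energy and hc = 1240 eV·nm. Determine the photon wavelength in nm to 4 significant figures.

3.377 nm

For Z = 6 the level energies scale as Z², so the effective Rydberg energy is 13.6 × 36 = 489.6 eV.
ΔE = 489.6 × (1/1² − 1/2²) = 489.6 × 0.7500 = 367.2 eV.
λ = hc/ΔE = 1240 / 367.2 = 3.377 nm.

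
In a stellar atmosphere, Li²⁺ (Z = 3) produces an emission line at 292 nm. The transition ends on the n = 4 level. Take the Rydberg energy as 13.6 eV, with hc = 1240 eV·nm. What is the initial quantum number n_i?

n_i = 6

The photon energy is ΔE = hc/λ = 1240 / 292 = 4.247 eV.
With Z = 3, ΔE = 122.4 × (1/n_f² − 1/n_i²), so 1/n_f² − 1/n_i² = 0.03469.
With n_f = 4: 1/n_i² = 1/16 − 0.03469 = 0.02781, so n_i ≈ 6.00.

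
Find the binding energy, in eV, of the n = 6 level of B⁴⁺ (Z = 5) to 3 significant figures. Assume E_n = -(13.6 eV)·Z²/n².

9.44 eV

E_n = −13.6 Z²/n² = −340.0/n² eV for Z = 5.
E_6 = −340.0/36 = −9.44 eV, so ionization (to E = 0) requires 9.44 eV.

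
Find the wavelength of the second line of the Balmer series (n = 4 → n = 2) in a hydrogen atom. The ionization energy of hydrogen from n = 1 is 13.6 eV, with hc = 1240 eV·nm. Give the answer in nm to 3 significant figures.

The Balmer series terminates on n_f = 2; the second line has n_i = 2+2 = 4.
ΔE = 13.60 × (1/2² − 1/4²) = 2.550 eV.
λ = 1240 / 2.550 = 486 nm.

486 nm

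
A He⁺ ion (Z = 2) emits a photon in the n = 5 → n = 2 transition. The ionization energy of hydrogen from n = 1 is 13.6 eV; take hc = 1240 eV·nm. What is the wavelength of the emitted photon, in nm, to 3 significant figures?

109 nm

For Z = 2 the level energies scale as Z², so the effective Rydberg energy is 13.6 × 4 = 54.40 eV.
ΔE = 54.40 × (1/2² − 1/5²) = 54.40 × 0.2100 = 11.42 eV.
λ = hc/ΔE = 1240 / 11.42 = 109 nm.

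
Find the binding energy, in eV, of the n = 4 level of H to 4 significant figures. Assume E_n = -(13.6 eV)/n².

0.8500 eV

E_4 = −13.60/16 = −0.8500 eV, so ionization (to E = 0) requires 0.8500 eV.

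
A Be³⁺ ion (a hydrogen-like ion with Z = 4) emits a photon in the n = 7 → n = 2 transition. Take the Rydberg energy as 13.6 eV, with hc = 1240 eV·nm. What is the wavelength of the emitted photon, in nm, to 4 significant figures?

For Z = 4 the level energies scale as Z², so the effective Rydberg energy is 13.6 × 16 = 217.6 eV.
ΔE = 217.6 × (1/2² − 1/7²) = 217.6 × 0.2296 = 49.96 eV.
λ = hc/ΔE = 1240 / 49.96 = 24.82 nm.

24.82 nm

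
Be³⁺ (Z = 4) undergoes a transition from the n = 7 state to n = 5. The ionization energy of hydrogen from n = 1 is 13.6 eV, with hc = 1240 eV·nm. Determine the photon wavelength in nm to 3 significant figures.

For Z = 4 the level energies scale as Z², so the effective Rydberg energy is 13.6 × 16 = 217.6 eV.
ΔE = 217.6 × (1/5² − 1/7²) = 217.6 × 0.01959 = 4.263 eV.
λ = hc/ΔE = 1240 / 4.263 = 291 nm.

291 nm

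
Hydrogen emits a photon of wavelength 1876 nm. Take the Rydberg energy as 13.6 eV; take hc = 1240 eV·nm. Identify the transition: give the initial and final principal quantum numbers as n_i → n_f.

The photon energy is ΔE = hc/λ = 1240 / 1876 = 0.6610 eV.
With Z = 1, ΔE = 13.60 × (1/n_f² − 1/n_i²), so 1/n_f² − 1/n_i² = 0.04860.
Trying n_f = 3 gives 1/n_i² = 0.06251, i.e. n_i ≈ 4; this pair matches.

n_i = 4, n_f = 3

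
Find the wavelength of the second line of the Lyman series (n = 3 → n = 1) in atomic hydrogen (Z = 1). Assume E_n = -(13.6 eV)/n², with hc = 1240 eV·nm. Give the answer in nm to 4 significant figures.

The Lyman series terminates on n_f = 1; the second line has n_i = 1+2 = 3.
ΔE = 13.60 × (1/1² − 1/3²) = 12.09 eV.
λ = 1240 / 12.09 = 102.6 nm.

102.6 nm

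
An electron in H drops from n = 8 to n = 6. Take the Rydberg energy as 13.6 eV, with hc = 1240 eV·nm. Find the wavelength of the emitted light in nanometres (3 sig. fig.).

ΔE = 13.60 × (1/6² − 1/8²) = 13.60 × 0.01215 = 0.1653 eV.
λ = hc/ΔE = 1240 / 0.1653 = 7500 nm.

7500 nm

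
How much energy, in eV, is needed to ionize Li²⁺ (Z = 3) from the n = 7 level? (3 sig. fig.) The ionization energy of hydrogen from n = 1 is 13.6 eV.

E_n = −13.6 Z²/n² = −122.4/n² eV for Z = 3.
E_7 = −122.4/49 = −2.50 eV, so ionization (to E = 0) requires 2.50 eV.

2.50 eV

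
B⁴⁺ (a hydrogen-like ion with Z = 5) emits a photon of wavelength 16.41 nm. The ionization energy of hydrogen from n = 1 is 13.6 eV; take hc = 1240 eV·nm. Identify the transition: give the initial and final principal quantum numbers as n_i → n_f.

The photon energy is ΔE = hc/λ = 1240 / 16.41 = 75.56 eV.
With Z = 5, ΔE = 340.0 × (1/n_f² − 1/n_i²), so 1/n_f² − 1/n_i² = 0.2222.
Trying n_f = 2 gives 1/n_i² = 0.02775, i.e. n_i ≈ 6; this pair matches.

n_i = 6, n_f = 2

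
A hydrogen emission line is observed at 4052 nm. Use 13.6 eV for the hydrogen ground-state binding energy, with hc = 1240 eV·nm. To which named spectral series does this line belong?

ΔE = 1240/4052 = 0.3060 eV.
This matches 13.6 × (1/4² − 1/5²), so n_f = 4: the Brackett series.

Brackett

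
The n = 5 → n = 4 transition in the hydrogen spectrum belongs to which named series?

Brackett

The series is set by the lower level: n_f = 4 is the Brackett series.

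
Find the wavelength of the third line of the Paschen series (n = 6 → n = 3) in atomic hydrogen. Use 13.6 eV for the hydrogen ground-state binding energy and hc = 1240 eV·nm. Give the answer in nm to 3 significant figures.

1090 nm

The Paschen series terminates on n_f = 3; the third line has n_i = 3+3 = 6.
ΔE = 13.60 × (1/3² − 1/6²) = 1.133 eV.
λ = 1240 / 1.133 = 1090 nm.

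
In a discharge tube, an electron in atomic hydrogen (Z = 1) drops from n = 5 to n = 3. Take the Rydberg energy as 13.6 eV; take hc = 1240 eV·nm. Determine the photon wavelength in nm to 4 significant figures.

ΔE = 13.60 × (1/3² − 1/5²) = 13.60 × 0.07111 = 0.9671 eV.
λ = hc/ΔE = 1240 / 0.9671 = 1282 nm.

1282 nm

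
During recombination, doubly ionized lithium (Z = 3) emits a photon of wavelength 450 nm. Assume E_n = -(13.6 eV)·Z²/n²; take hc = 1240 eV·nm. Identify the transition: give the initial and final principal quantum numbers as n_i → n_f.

The photon energy is ΔE = hc/λ = 1240 / 450 = 2.756 eV.
With Z = 3, ΔE = 122.4 × (1/n_f² − 1/n_i²), so 1/n_f² − 1/n_i² = 0.02251.
Trying n_f = 4 gives 1/n_i² = 0.03999, i.e. n_i ≈ 5; this pair matches.

n_i = 5, n_f = 4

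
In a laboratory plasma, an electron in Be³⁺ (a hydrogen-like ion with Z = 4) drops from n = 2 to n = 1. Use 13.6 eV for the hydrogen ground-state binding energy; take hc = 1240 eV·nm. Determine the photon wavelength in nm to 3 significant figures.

For Z = 4 the level energies scale as Z², so the effective Rydberg energy is 13.6 × 16 = 217.6 eV.
ΔE = 217.6 × (1/1² − 1/2²) = 217.6 × 0.7500 = 163.2 eV.
λ = hc/ΔE = 1240 / 163.2 = 7.60 nm.

7.60 nm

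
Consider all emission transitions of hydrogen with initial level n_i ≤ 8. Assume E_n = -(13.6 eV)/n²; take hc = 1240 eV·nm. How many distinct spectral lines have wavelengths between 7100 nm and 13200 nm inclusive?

3

Enumerate all n_i → n_f pairs with 1 ≤ n_f < n_i ≤ 8 and compute λ = 1240 / [13.6·1·(1/n_f² − 1/n_i²)].
Lines falling in [7100, 13200] nm: 6→5 (7460 nm), 8→6 (7503 nm), 7→6 (12370 nm).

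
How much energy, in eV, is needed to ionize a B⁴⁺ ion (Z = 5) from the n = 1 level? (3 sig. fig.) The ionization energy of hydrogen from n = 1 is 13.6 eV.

340 eV

E_n = −13.6 Z²/n² = −340.0/n² eV for Z = 5.
E_1 = −340.0/1 = −340 eV, so ionization (to E = 0) requires 340 eV.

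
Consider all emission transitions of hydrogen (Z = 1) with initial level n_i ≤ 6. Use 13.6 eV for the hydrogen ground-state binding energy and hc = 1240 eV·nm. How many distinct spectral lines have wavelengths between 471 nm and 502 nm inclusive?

1

Enumerate all n_i → n_f pairs with 1 ≤ n_f < n_i ≤ 6 and compute λ = 1240 / [13.6·1·(1/n_f² − 1/n_i²)].
Lines falling in [471, 502] nm: 4→2 (486.3 nm).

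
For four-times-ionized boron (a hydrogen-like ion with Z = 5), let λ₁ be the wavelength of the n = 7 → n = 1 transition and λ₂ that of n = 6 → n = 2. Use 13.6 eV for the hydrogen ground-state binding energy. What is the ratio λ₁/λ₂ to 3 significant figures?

λ ∝ 1/ΔE ∝ 1/(1/n_f² − 1/n_i²), and the Z² and hc factors cancel in the ratio.
λ₁/λ₂ = (1/2² − 1/6²)/(1/1² − 1/7²) = 0.2222/0.9796 = 0.227.

0.227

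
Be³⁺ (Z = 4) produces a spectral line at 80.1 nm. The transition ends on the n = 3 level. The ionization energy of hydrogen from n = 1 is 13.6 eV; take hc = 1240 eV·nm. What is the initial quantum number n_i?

The photon energy is ΔE = hc/λ = 1240 / 80.1 = 15.48 eV.
With Z = 4, ΔE = 217.6 × (1/n_f² − 1/n_i²), so 1/n_f² − 1/n_i² = 0.07114.
With n_f = 3: 1/n_i² = 1/9 − 0.07114 = 0.03997, so n_i ≈ 5.00.

n_i = 5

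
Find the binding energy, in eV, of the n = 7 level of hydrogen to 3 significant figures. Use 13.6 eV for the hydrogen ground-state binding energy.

E_7 = −13.60/49 = −0.278 eV, so ionization (to E = 0) requires 0.278 eV.

0.278 eV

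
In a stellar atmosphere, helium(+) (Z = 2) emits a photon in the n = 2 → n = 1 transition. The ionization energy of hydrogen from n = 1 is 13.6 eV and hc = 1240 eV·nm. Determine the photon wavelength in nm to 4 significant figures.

For Z = 2 the level energies scale as Z², so the effective Rydberg energy is 13.6 × 4 = 54.40 eV.
ΔE = 54.40 × (1/1² − 1/2²) = 54.40 × 0.7500 = 40.80 eV.
λ = hc/ΔE = 1240 / 40.80 = 30.39 nm.

30.39 nm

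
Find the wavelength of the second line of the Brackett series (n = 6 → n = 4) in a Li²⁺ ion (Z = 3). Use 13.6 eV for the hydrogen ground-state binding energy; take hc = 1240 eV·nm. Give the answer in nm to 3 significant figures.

292 nm

The Brackett series terminates on n_f = 4; the second line has n_i = 4+2 = 6.
ΔE = 122.4 × (1/4² − 1/6²) = 4.250 eV.
λ = 1240 / 4.250 = 292 nm.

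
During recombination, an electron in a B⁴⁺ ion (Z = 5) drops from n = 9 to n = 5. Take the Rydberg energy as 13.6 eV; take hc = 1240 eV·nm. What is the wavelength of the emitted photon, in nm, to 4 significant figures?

131.9 nm

For Z = 5 the level energies scale as Z², so the effective Rydberg energy is 13.6 × 25 = 340.0 eV.
ΔE = 340.0 × (1/5² − 1/9²) = 340.0 × 0.02765 = 9.402 eV.
λ = hc/ΔE = 1240 / 9.402 = 131.9 nm.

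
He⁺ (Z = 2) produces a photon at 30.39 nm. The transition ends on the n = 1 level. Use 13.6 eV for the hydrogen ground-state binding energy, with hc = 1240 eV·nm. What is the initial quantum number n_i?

The photon energy is ΔE = hc/λ = 1240 / 30.39 = 40.80 eV.
With Z = 2, ΔE = 54.40 × (1/n_f² − 1/n_i²), so 1/n_f² − 1/n_i² = 0.7501.
With n_f = 1: 1/n_i² = 1/1 − 0.7501 = 0.2499, so n_i ≈ 2.00.

n_i = 2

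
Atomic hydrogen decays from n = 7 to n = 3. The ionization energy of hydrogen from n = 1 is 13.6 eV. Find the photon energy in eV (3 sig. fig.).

E_7 = −13.60/49 = −0.2776 eV and E_3 = −13.60/9 = −1.511 eV.
The photon energy is |E_7 − E_3| = 1.23 eV.

1.23 eV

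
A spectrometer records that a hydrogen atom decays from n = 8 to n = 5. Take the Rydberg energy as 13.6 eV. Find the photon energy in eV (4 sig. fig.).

0.3315 eV

E_8 = −13.60/64 = −0.2125 eV and E_5 = −13.60/25 = −0.5440 eV.
The photon energy is |E_8 − E_5| = 0.3315 eV.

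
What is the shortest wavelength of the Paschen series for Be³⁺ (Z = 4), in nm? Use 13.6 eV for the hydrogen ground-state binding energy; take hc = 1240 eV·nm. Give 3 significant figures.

51.3 nm

The Paschen series has lower level n_f = 3; the series limit corresponds to n_i → ∞.
ΔE_max = 13.6 × 16 / 3² = 24.18 eV.
λ_min = 1240 / 24.18 = 51.3 nm.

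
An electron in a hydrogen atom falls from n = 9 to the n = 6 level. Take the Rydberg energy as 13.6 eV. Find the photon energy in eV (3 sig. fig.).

E_9 = −13.60/81 = −0.1679 eV and E_6 = −13.60/36 = −0.3778 eV.
The photon energy is |E_9 − E_6| = 0.210 eV.

0.210 eV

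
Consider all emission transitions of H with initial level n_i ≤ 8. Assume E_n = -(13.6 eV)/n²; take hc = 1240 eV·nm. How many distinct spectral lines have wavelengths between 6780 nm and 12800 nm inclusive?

Enumerate all n_i → n_f pairs with 1 ≤ n_f < n_i ≤ 8 and compute λ = 1240 / [13.6·1·(1/n_f² − 1/n_i²)].
Lines falling in [6780, 12800] nm: 6→5 (7460 nm), 8→6 (7503 nm), 7→6 (12370 nm).

3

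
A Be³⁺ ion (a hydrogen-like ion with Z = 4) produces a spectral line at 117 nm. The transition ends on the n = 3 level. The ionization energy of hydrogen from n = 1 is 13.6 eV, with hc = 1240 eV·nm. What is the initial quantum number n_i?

The photon energy is ΔE = hc/λ = 1240 / 117 = 10.60 eV.
With Z = 4, ΔE = 217.6 × (1/n_f² − 1/n_i²), so 1/n_f² − 1/n_i² = 0.04871.
With n_f = 3: 1/n_i² = 1/9 − 0.04871 = 0.06241, so n_i ≈ 4.00.

n_i = 4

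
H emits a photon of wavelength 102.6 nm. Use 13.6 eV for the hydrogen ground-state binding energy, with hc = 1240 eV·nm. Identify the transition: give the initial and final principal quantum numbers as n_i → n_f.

The photon energy is ΔE = hc/λ = 1240 / 102.6 = 12.09 eV.
With Z = 1, ΔE = 13.60 × (1/n_f² − 1/n_i²), so 1/n_f² − 1/n_i² = 0.8887.
Trying n_f = 1 gives 1/n_i² = 0.1113, i.e. n_i ≈ 3; this pair matches.

n_i = 3, n_f = 1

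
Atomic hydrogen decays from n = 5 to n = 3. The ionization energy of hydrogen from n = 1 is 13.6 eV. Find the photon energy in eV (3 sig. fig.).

0.967 eV

E_5 = −13.60/25 = −0.5440 eV and E_3 = −13.60/9 = −1.511 eV.
The photon energy is |E_5 − E_3| = 0.967 eV.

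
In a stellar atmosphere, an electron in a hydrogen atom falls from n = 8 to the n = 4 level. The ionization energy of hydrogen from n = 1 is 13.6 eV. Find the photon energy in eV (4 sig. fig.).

0.6375 eV

E_8 = −13.60/64 = −0.2125 eV and E_4 = −13.60/16 = −0.8500 eV.
The photon energy is |E_8 − E_4| = 0.6375 eV.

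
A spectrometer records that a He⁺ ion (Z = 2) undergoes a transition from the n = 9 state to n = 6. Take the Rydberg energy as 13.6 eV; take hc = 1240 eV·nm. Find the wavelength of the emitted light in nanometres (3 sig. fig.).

1480 nm

For Z = 2 the level energies scale as Z², so the effective Rydberg energy is 13.6 × 4 = 54.40 eV.
ΔE = 54.40 × (1/6² − 1/9²) = 54.40 × 0.01543 = 0.8395 eV.
λ = hc/ΔE = 1240 / 0.8395 = 1480 nm.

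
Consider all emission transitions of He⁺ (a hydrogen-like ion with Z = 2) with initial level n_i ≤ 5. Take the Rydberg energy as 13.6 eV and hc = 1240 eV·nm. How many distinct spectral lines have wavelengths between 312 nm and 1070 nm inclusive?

3

Enumerate all n_i → n_f pairs with 1 ≤ n_f < n_i ≤ 5 and compute λ = 1240 / [13.6·4·(1/n_f² − 1/n_i²)].
Lines falling in [312, 1070] nm: 5→3 (320.5 nm), 4→3 (468.9 nm), 5→4 (1013 nm).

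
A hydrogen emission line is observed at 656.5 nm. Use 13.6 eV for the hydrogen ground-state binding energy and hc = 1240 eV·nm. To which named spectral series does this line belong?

ΔE = 1240/656.5 = 1.889 eV.
This matches 13.6 × (1/2² − 1/3²), so n_f = 2: the Balmer series.

Balmer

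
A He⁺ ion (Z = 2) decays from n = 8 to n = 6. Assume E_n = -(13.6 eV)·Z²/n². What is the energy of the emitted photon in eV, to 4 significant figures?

0.6611 eV

The Bohr energies scale as Z², so for Z = 2: E_n = −54.40/n² eV.
E_8 = −54.40/64 = −0.8500 eV and E_6 = −54.40/36 = −1.511 eV.
The photon energy is |E_8 − E_6| = 0.6611 eV.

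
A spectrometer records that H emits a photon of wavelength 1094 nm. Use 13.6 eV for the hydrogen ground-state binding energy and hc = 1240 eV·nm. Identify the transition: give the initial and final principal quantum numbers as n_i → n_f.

The photon energy is ΔE = hc/λ = 1240 / 1094 = 1.133 eV.
With Z = 1, ΔE = 13.60 × (1/n_f² − 1/n_i²), so 1/n_f² − 1/n_i² = 0.08334.
Trying n_f = 3 gives 1/n_i² = 0.02777, i.e. n_i ≈ 6; this pair matches.

n_i = 6, n_f = 3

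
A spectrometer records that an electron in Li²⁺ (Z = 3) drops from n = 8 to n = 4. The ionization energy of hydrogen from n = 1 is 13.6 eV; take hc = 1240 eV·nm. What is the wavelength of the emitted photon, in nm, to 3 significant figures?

216 nm

For Z = 3 the level energies scale as Z², so the effective Rydberg energy is 13.6 × 9 = 122.4 eV.
ΔE = 122.4 × (1/4² − 1/8²) = 122.4 × 0.04688 = 5.738 eV.
λ = hc/ΔE = 1240 / 5.738 = 216 nm.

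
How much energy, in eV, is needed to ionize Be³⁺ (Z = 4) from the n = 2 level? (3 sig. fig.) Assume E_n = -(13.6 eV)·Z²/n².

E_n = −13.6 Z²/n² = −217.6/n² eV for Z = 4.
E_2 = −217.6/4 = −54.4 eV, so ionization (to E = 0) requires 54.4 eV.

54.4 eV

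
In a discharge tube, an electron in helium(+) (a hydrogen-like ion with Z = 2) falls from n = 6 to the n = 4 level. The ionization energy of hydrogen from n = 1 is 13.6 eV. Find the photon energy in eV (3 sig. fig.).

The Bohr energies scale as Z², so for Z = 2: E_n = −54.40/n² eV.
E_6 = −54.40/36 = −1.511 eV and E_4 = −54.40/16 = −3.400 eV.
The photon energy is |E_6 − E_4| = 1.89 eV.

1.89 eV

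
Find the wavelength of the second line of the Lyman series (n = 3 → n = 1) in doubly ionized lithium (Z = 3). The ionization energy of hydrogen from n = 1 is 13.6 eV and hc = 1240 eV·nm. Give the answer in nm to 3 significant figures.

The Lyman series terminates on n_f = 1; the second line has n_i = 1+2 = 3.
ΔE = 122.4 × (1/1² − 1/3²) = 108.8 eV.
λ = 1240 / 108.8 = 11.4 nm.

11.4 nm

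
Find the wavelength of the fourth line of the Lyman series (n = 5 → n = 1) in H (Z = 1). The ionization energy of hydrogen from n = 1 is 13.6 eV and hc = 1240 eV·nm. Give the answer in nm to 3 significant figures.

The Lyman series terminates on n_f = 1; the fourth line has n_i = 1+4 = 5.
ΔE = 13.60 × (1/1² − 1/5²) = 13.06 eV.
λ = 1240 / 13.06 = 95.0 nm.

95.0 nm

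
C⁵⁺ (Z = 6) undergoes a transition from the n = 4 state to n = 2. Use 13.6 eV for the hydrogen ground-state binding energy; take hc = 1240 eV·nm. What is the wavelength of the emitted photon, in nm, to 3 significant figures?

13.5 nm

For Z = 6 the level energies scale as Z², so the effective Rydberg energy is 13.6 × 36 = 489.6 eV.
ΔE = 489.6 × (1/2² − 1/4²) = 489.6 × 0.1875 = 91.80 eV.
λ = hc/ΔE = 1240 / 91.80 = 13.5 nm.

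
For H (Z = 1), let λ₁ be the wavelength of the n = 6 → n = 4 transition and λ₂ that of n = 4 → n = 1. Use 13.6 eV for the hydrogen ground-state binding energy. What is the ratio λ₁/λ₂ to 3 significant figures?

27.0

λ ∝ 1/ΔE ∝ 1/(1/n_f² − 1/n_i²), and the Z² and hc factors cancel in the ratio.
λ₁/λ₂ = (1/1² − 1/4²)/(1/4² − 1/6²) = 0.9375/0.03472 = 27.0.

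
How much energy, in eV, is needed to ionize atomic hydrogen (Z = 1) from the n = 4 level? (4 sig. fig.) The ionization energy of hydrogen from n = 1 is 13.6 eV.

E_4 = −13.60/16 = −0.8500 eV, so ionization (to E = 0) requires 0.8500 eV.

0.8500 eV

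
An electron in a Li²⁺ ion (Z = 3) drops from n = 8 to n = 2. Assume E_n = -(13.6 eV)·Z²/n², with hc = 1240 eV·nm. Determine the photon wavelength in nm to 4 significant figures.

43.22 nm

For Z = 3 the level energies scale as Z², so the effective Rydberg energy is 13.6 × 9 = 122.4 eV.
ΔE = 122.4 × (1/2² − 1/8²) = 122.4 × 0.2344 = 28.69 eV.
λ = hc/ΔE = 1240 / 28.69 = 43.22 nm.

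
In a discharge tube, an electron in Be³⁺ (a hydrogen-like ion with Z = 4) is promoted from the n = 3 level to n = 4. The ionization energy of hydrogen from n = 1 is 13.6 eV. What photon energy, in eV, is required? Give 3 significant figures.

10.6 eV

The Bohr energies scale as Z², so for Z = 4: E_n = −217.6/n² eV.
E_4 = −217.6/16 = −13.60 eV and E_3 = −217.6/9 = −24.18 eV.
The photon energy is |E_4 − E_3| = 10.6 eV.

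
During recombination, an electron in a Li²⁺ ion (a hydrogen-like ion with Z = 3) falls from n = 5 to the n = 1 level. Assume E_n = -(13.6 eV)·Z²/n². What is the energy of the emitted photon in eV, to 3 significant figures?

The Bohr energies scale as Z², so for Z = 3: E_n = −122.4/n² eV.
E_5 = −122.4/25 = −4.896 eV and E_1 = −122.4/1 = −122.4 eV.
The photon energy is |E_5 − E_1| = 118 eV.

118 eV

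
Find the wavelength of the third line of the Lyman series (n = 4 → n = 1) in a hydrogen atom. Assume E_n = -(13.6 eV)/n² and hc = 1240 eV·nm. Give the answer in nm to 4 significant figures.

The Lyman series terminates on n_f = 1; the third line has n_i = 1+3 = 4.
ΔE = 13.60 × (1/1² − 1/4²) = 12.75 eV.
λ = 1240 / 12.75 = 97.25 nm.

97.25 nm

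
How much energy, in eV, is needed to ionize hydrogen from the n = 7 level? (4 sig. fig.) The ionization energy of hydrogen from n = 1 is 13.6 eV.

0.2776 eV

E_7 = −13.60/49 = −0.2776 eV, so ionization (to E = 0) requires 0.2776 eV.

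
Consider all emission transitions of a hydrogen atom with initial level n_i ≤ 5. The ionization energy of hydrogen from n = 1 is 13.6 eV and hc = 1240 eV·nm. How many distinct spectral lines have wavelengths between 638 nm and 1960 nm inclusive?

Enumerate all n_i → n_f pairs with 1 ≤ n_f < n_i ≤ 5 and compute λ = 1240 / [13.6·1·(1/n_f² − 1/n_i²)].
Lines falling in [638, 1960] nm: 3→2 (656.5 nm), 5→3 (1282 nm), 4→3 (1876 nm).

3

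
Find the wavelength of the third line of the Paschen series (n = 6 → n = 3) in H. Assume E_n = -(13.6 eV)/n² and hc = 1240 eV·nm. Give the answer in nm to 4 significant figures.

The Paschen series terminates on n_f = 3; the third line has n_i = 3+3 = 6.
ΔE = 13.60 × (1/3² − 1/6²) = 1.133 eV.
λ = 1240 / 1.133 = 1094 nm.

1094 nm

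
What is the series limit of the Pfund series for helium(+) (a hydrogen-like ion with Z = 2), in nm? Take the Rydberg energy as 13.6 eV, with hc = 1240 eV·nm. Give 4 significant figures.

The Pfund series has lower level n_f = 5; the series limit corresponds to n_i → ∞.
ΔE_max = 13.6 × 4 / 5² = 2.176 eV.
λ_min = 1240 / 2.176 = 569.9 nm.

569.9 nm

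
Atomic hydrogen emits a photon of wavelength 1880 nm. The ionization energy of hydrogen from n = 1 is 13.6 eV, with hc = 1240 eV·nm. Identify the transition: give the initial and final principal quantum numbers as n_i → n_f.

The photon energy is ΔE = hc/λ = 1240 / 1880 = 0.6596 eV.
With Z = 1, ΔE = 13.60 × (1/n_f² − 1/n_i²), so 1/n_f² − 1/n_i² = 0.04850.
Trying n_f = 3 gives 1/n_i² = 0.06261, i.e. n_i ≈ 4; this pair matches.

n_i = 4, n_f = 3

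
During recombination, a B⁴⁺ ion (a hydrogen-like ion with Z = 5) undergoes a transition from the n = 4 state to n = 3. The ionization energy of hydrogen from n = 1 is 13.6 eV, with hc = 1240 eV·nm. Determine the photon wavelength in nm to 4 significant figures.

75.03 nm

For Z = 5 the level energies scale as Z², so the effective Rydberg energy is 13.6 × 25 = 340.0 eV.
ΔE = 340.0 × (1/3² − 1/4²) = 340.0 × 0.04861 = 16.53 eV.
λ = hc/ΔE = 1240 / 16.53 = 75.03 nm.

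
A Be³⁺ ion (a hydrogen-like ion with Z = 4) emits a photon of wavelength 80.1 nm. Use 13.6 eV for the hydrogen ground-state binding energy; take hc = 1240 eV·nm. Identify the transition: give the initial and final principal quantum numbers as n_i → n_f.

n_i = 5, n_f = 3

The photon energy is ΔE = hc/λ = 1240 / 80.1 = 15.48 eV.
With Z = 4, ΔE = 217.6 × (1/n_f² − 1/n_i²), so 1/n_f² − 1/n_i² = 0.07114.
Trying n_f = 3 gives 1/n_i² = 0.03997, i.e. n_i ≈ 5; this pair matches.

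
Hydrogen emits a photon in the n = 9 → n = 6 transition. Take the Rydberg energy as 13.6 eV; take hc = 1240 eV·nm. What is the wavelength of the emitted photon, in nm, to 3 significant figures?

ΔE = 13.60 × (1/6² − 1/9²) = 13.60 × 0.01543 = 0.2099 eV.
λ = hc/ΔE = 1240 / 0.2099 = 5910 nm.

5910 nm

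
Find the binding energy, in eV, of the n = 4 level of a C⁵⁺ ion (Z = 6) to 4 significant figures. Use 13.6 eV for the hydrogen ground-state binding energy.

E_n = −13.6 Z²/n² = −489.6/n² eV for Z = 6.
E_4 = −489.6/16 = −30.60 eV, so ionization (to E = 0) requires 30.60 eV.

30.60 eV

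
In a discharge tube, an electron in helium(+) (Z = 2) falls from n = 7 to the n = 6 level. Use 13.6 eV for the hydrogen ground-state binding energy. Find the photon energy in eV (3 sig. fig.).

0.401 eV

The Bohr energies scale as Z², so for Z = 2: E_n = −54.40/n² eV.
E_7 = −54.40/49 = −1.110 eV and E_6 = −54.40/36 = −1.511 eV.
The photon energy is |E_7 − E_6| = 0.401 eV.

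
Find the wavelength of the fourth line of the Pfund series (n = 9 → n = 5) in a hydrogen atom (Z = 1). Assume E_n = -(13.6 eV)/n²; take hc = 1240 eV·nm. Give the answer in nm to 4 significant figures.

The Pfund series terminates on n_f = 5; the fourth line has n_i = 5+4 = 9.
ΔE = 13.60 × (1/5² − 1/9²) = 0.3761 eV.
λ = 1240 / 0.3761 = 3297 nm.

3297 nm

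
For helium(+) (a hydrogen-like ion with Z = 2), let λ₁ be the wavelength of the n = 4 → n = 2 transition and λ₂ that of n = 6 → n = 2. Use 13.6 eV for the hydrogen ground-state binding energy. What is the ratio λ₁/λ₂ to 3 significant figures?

λ ∝ 1/ΔE ∝ 1/(1/n_f² − 1/n_i²), and the Z² and hc factors cancel in the ratio.
λ₁/λ₂ = (1/2² − 1/6²)/(1/2² − 1/4²) = 0.2222/0.1875 = 1.19.

1.19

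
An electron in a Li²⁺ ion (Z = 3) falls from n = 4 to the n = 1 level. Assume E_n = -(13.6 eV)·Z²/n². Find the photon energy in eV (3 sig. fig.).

The Bohr energies scale as Z², so for Z = 3: E_n = −122.4/n² eV.
E_4 = −122.4/16 = −7.650 eV and E_1 = −122.4/1 = −122.4 eV.
The photon energy is |E_4 − E_1| = 115 eV.

115 eV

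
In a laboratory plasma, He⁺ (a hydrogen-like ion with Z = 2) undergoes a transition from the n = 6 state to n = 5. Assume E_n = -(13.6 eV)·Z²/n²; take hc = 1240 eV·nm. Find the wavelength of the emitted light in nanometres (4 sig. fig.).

For Z = 2 the level energies scale as Z², so the effective Rydberg energy is 13.6 × 4 = 54.40 eV.
ΔE = 54.40 × (1/5² − 1/6²) = 54.40 × 0.01222 = 0.6649 eV.
λ = hc/ΔE = 1240 / 0.6649 = 1865 nm.

1865 nm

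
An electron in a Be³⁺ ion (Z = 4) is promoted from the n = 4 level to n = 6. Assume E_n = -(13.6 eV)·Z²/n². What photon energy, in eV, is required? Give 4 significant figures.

7.556 eV

The Bohr energies scale as Z², so for Z = 4: E_n = −217.6/n² eV.
E_6 = −217.6/36 = −6.044 eV and E_4 = −217.6/16 = −13.60 eV.
The photon energy is |E_6 − E_4| = 7.556 eV.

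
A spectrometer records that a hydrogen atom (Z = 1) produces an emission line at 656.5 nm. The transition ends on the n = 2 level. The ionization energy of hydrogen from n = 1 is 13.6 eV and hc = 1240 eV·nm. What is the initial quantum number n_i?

n_i = 3

The photon energy is ΔE = hc/λ = 1240 / 656.5 = 1.889 eV.
With Z = 1, ΔE = 13.60 × (1/n_f² − 1/n_i²), so 1/n_f² − 1/n_i² = 0.1389.
With n_f = 2: 1/n_i² = 1/4 − 0.1389 = 0.1111, so n_i ≈ 3.00.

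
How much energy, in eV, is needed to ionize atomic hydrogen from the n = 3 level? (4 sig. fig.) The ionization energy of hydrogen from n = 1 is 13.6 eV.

E_3 = −13.60/9 = −1.511 eV, so ionization (to E = 0) requires 1.511 eV.

1.511 eV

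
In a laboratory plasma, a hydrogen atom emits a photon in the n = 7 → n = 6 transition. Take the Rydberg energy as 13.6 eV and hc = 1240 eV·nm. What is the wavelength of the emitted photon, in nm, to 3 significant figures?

12400 nm

ΔE = 13.60 × (1/6² − 1/7²) = 13.60 × 0.007370 = 0.1002 eV.
λ = hc/ΔE = 1240 / 0.1002 = 12400 nm.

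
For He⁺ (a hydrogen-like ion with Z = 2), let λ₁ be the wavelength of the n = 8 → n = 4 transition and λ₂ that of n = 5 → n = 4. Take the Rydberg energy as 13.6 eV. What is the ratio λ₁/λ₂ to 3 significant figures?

0.480

λ ∝ 1/ΔE ∝ 1/(1/n_f² − 1/n_i²), and the Z² and hc factors cancel in the ratio.
λ₁/λ₂ = (1/4² − 1/5²)/(1/4² − 1/8²) = 0.02250/0.04688 = 0.480.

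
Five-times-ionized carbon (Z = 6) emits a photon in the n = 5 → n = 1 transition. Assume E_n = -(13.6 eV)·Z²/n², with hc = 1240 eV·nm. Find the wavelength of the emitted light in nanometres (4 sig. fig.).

2.638 nm

For Z = 6 the level energies scale as Z², so the effective Rydberg energy is 13.6 × 36 = 489.6 eV.
ΔE = 489.6 × (1/1² − 1/5²) = 489.6 × 0.9600 = 470.0 eV.
λ = hc/ΔE = 1240 / 470.0 = 2.638 nm.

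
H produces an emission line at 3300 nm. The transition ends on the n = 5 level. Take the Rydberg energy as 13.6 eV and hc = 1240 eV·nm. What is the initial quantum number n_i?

n_i = 9

The photon energy is ΔE = hc/λ = 1240 / 3300 = 0.3758 eV.
With Z = 1, ΔE = 13.60 × (1/n_f² − 1/n_i²), so 1/n_f² − 1/n_i² = 0.02763.
With n_f = 5: 1/n_i² = 1/25 − 0.02763 = 0.01237, so n_i ≈ 8.99.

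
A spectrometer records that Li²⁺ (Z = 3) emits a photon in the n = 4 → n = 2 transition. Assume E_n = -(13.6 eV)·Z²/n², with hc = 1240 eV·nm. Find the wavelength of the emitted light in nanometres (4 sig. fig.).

54.03 nm

For Z = 3 the level energies scale as Z², so the effective Rydberg energy is 13.6 × 9 = 122.4 eV.
ΔE = 122.4 × (1/2² − 1/4²) = 122.4 × 0.1875 = 22.95 eV.
λ = hc/ΔE = 1240 / 22.95 = 54.03 nm.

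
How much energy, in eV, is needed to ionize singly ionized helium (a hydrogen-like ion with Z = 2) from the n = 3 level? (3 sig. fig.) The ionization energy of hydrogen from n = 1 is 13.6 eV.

6.04 eV

E_n = −13.6 Z²/n² = −54.40/n² eV for Z = 2.
E_3 = −54.40/9 = −6.04 eV, so ionization (to E = 0) requires 6.04 eV.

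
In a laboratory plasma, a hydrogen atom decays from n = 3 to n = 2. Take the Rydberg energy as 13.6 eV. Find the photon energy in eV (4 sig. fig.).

E_3 = −13.60/9 = −1.511 eV and E_2 = −13.60/4 = −3.400 eV.
The photon energy is |E_3 − E_2| = 1.889 eV.

1.889 eV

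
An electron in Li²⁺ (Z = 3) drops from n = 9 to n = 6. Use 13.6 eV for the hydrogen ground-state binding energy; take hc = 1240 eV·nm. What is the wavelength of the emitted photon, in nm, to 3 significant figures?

656 nm

For Z = 3 the level energies scale as Z², so the effective Rydberg energy is 13.6 × 9 = 122.4 eV.
ΔE = 122.4 × (1/6² − 1/9²) = 122.4 × 0.01543 = 1.889 eV.
λ = hc/ΔE = 1240 / 1.889 = 656 nm.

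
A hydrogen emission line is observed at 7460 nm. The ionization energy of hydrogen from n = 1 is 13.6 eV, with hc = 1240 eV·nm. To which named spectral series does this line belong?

ΔE = 1240/7460 = 0.1662 eV.
This matches 13.6 × (1/5² − 1/6²), so n_f = 5: the Pfund series.

Pfund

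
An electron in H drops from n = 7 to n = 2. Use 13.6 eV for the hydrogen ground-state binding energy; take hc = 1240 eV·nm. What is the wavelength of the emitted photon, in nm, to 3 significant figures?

ΔE = 13.60 × (1/2² − 1/7²) = 13.60 × 0.2296 = 3.122 eV.
λ = hc/ΔE = 1240 / 3.122 = 397 nm.
This line belongs to the Balmer series.

397 nm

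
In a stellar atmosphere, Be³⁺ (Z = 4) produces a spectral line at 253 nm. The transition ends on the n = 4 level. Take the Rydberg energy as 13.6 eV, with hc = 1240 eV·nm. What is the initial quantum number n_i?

The photon energy is ΔE = hc/λ = 1240 / 253 = 4.901 eV.
With Z = 4, ΔE = 217.6 × (1/n_f² − 1/n_i²), so 1/n_f² − 1/n_i² = 0.02252.
With n_f = 4: 1/n_i² = 1/16 − 0.02252 = 0.03998, so n_i ≈ 5.00.

n_i = 5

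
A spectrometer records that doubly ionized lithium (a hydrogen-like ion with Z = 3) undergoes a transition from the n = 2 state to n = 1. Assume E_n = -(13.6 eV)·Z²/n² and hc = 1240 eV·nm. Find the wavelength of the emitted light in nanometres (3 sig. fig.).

13.5 nm

For Z = 3 the level energies scale as Z², so the effective Rydberg energy is 13.6 × 9 = 122.4 eV.
ΔE = 122.4 × (1/1² − 1/2²) = 122.4 × 0.7500 = 91.80 eV.
λ = hc/ΔE = 1240 / 91.80 = 13.5 nm.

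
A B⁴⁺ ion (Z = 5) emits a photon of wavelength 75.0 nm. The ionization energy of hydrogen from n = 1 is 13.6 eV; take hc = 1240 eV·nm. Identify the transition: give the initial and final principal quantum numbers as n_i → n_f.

The photon energy is ΔE = hc/λ = 1240 / 75.0 = 16.53 eV.
With Z = 5, ΔE = 340.0 × (1/n_f² − 1/n_i²), so 1/n_f² − 1/n_i² = 0.04863.
Trying n_f = 3 gives 1/n_i² = 0.06248, i.e. n_i ≈ 4; this pair matches.

n_i = 4, n_f = 3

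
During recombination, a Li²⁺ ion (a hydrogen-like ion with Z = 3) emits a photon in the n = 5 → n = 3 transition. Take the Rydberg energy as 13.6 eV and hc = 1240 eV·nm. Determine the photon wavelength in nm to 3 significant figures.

142 nm

For Z = 3 the level energies scale as Z², so the effective Rydberg energy is 13.6 × 9 = 122.4 eV.
ΔE = 122.4 × (1/3² − 1/5²) = 122.4 × 0.07111 = 8.704 eV.
λ = hc/ΔE = 1240 / 8.704 = 142 nm.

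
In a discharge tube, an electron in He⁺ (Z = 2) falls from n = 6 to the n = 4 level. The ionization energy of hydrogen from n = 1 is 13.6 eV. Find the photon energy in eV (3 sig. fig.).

The Bohr energies scale as Z², so for Z = 2: E_n = −54.40/n² eV.
E_6 = −54.40/36 = −1.511 eV and E_4 = −54.40/16 = −3.400 eV.
The photon energy is |E_6 − E_4| = 1.89 eV.

1.89 eV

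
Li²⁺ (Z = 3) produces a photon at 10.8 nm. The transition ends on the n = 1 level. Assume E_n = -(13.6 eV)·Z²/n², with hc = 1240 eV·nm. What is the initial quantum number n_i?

n_i = 4

The photon energy is ΔE = hc/λ = 1240 / 10.8 = 114.8 eV.
With Z = 3, ΔE = 122.4 × (1/n_f² − 1/n_i²), so 1/n_f² − 1/n_i² = 0.9380.
With n_f = 1: 1/n_i² = 1/1 − 0.9380 = 0.06197, so n_i ≈ 4.02.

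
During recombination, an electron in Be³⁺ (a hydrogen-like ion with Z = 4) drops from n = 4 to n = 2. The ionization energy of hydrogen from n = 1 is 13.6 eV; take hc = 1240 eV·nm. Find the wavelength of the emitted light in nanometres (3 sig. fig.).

For Z = 4 the level energies scale as Z², so the effective Rydberg energy is 13.6 × 16 = 217.6 eV.
ΔE = 217.6 × (1/2² − 1/4²) = 217.6 × 0.1875 = 40.80 eV.
λ = hc/ΔE = 1240 / 40.80 = 30.4 nm.

30.4 nm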